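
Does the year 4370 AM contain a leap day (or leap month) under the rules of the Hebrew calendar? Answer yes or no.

yes

Hebrew year 4370 is year 19 of its 19-year Metonic cycle; leap years are at positions 3, 6, 8, 11, 14, 17, 19, so it is a leap year (13 months).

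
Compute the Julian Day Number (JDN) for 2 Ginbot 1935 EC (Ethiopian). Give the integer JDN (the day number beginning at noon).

Equivalently 10 May 1943 (Gregorian).
JDN 2299161 is 15 October 1582 CE (Gregorian); the target day is +131694 days from there, so JDN = 2430855.

2430855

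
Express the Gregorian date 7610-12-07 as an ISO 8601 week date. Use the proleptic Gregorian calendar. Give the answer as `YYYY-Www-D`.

The weekday is Tuesday (ISO weekday 2).
That Tuesday belongs to ISO week 49 of ISO year 7610.

7610-W49-2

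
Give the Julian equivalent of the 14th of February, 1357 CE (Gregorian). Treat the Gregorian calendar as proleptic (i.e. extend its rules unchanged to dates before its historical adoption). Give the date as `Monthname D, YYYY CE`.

February 6, 1357 CE

At this point the Julian calendar is 8 days behind the Gregorian.
14 February 1357 Gregorian − 8 days → 6 February 1357 Julian.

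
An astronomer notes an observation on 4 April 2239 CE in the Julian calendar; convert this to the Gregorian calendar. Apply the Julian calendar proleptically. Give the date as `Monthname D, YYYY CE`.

At this point the Julian calendar is 15 days behind the Gregorian.
4 April 2239 Julian + 15 days → 19 April 2239 Gregorian.

April 19, 2239 CE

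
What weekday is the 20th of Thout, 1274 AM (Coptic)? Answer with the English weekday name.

Equivalently 27 September 1557 Gregorian, JDN 2290012.
Since JDN mod 7 = 4 (0 = Monday), the day is Friday.

Friday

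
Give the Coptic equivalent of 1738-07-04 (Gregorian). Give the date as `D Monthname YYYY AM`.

29 Paoni 1454 AM

Julian Day Number of the source date = 2356036.
Converting JDN 2356036 to the Coptic calendar gives 29 Paoni 1454 AM.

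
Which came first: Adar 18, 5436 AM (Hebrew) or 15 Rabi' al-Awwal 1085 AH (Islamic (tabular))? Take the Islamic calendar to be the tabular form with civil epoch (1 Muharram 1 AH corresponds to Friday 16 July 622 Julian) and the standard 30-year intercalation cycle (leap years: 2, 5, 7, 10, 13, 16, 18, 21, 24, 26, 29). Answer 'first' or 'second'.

First date → JDN 2333269; second date → JDN 2332646.
JDN 2332646 < JDN 2333269, so the second date is earlier.

second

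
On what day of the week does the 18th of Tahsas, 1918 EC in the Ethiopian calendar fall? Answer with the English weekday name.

Equivalently 27 December 1925 Gregorian, JDN 2424512.
JDN 2424512 mod 7 = 6, and JDN 0 was a Monday, so this is a Sunday.

Sunday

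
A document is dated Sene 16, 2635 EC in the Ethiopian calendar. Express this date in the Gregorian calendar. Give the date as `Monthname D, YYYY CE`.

June 28, 2643 CE

Both dates share Julian Day Number 2686574; in the Gregorian calendar that is 28 June 2643 CE.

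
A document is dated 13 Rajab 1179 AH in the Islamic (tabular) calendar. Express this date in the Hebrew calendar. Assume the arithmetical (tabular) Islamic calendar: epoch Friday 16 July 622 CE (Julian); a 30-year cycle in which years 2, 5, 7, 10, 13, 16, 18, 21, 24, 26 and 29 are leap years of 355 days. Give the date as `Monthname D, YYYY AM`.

Tevet 14, 5526 AM

Both dates share Julian Day Number 2366073; in the Hebrew calendar that is 14 Tevet 5526 AM.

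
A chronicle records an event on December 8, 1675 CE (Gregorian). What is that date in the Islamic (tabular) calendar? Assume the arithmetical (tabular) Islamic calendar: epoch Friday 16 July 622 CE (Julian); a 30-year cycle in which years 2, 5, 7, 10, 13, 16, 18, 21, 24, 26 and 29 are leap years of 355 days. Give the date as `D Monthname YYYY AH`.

20 Ramadan 1086 AH

Both dates share Julian Day Number 2333183; in the tabular Islamic calendar that is 20 Ramadan 1086 AH.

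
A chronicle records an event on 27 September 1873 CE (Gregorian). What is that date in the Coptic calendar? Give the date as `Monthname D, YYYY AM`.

Thout 18, 1590 AM

Julian Day Number of the source date = 2405429.
Converting JDN 2405429 to the Coptic calendar gives 18 Thout 1590 AM.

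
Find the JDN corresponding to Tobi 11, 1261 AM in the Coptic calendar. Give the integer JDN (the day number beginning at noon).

2285375

In the proleptic Gregorian calendar the same day is 16 January 1545.
JDN 2451545 is 1 January 2000 CE (Gregorian); the target day is −166170 days from there, so JDN = 2285375.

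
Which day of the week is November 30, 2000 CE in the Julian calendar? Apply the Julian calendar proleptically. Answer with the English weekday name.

Equivalently 13 December 2000 Gregorian, JDN 2451892.
2451892 ≡ 2 (mod 7); counting from Monday = 0 gives Wednesday.

Wednesday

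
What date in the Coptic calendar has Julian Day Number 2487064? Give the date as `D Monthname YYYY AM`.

22 Paremhat 1813 AM

JDN 2487064 is 31 March 2097 in the Gregorian calendar.
In the Coptic calendar that day is 22 Paremhat 1813 AM.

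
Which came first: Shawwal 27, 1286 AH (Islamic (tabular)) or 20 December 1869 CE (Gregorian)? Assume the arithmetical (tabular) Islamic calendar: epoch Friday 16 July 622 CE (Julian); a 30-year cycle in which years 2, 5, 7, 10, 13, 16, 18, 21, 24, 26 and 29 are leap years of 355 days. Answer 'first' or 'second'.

second

First date → JDN 2404093; second date → JDN 2404052.
JDN 2404052 < JDN 2404093, so the second date is earlier.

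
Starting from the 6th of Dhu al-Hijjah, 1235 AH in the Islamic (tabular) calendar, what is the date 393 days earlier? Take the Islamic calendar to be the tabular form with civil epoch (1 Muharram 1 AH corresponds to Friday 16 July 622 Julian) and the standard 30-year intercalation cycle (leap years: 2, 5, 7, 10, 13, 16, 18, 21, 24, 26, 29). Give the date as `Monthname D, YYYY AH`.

Shawwal 26, 1234 AH

JDN of the 6th of Dhu al-Hijjah, 1235 AH = 2386058.
2386058 − 393 = 2385665.
JDN 2385665 in the tabular Islamic calendar is Shawwal 26, 1234 AH.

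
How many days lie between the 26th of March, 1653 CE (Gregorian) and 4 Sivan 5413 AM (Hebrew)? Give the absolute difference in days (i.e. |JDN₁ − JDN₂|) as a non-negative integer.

65

JDN of the first date = 2324891.
JDN of the second date = 2324956.
|2324956 − 2324891| = 65.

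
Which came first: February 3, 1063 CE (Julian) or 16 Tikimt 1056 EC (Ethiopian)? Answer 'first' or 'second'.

first

The two dates have Julian Day Numbers 2109352 and 2109605 respectively.
Since 2109352 < 2109605, the first date comes first.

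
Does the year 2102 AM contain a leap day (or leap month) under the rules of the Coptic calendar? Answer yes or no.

no

2102 mod 4 = 2; in the Coptic calendar a year is leap when year mod 4 = 3, so it is a common year.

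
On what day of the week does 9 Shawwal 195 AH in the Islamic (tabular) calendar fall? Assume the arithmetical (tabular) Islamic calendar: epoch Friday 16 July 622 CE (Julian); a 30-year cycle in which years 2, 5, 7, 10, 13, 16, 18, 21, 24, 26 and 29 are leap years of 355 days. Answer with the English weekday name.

Saturday

Equivalently 9 July 811 Gregorian, JDN 2017461.
Since JDN mod 7 = 5 (0 = Monday), the day is Saturday.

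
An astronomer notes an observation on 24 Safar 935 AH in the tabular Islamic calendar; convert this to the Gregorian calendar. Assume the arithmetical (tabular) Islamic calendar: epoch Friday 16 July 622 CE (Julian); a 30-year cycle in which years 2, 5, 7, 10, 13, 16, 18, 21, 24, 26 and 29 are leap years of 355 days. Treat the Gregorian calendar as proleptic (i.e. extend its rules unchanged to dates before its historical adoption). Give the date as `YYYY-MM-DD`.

Both dates share Julian Day Number 2279471; in the Gregorian calendar that is 17 November 1528 CE.

1528-11-17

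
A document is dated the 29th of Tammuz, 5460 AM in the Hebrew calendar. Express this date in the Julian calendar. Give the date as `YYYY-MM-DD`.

1700-07-05

Both dates share Julian Day Number 2342169; in the Julian calendar that is 5 July 1700 CE.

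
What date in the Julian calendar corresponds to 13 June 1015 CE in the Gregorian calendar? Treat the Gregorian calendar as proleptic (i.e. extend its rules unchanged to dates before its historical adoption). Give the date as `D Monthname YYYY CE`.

7 June 1015 CE

The Julian–Gregorian offset here is 6 days (Julian trailing).
13 June 1015 Gregorian − 6 days → 7 June 1015 Julian.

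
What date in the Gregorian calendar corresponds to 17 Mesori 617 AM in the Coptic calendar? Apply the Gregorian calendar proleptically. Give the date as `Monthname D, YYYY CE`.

Both dates share Julian Day Number 2050370; in the Gregorian calendar that is 15 August 901 CE.

August 15, 901 CE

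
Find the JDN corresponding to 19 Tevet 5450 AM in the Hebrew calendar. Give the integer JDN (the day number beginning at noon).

2338320

Equivalently 31 December 1689 (Gregorian).
JDN 2451545 is 1 January 2000 CE (Gregorian); the target day is −113225 days from there, so JDN = 2338320.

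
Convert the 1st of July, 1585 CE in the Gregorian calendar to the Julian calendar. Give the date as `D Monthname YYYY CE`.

21 June 1585 CE

At this point the Julian calendar is 10 days behind the Gregorian.
1 July 1585 Gregorian − 10 days → 21 June 1585 Julian.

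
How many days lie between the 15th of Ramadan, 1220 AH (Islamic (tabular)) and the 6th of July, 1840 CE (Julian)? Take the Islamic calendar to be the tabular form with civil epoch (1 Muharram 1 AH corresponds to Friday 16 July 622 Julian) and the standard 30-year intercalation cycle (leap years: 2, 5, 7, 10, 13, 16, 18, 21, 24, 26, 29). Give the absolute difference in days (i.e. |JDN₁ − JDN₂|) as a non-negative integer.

JDN of the first date = 2380663.
JDN of the second date = 2393305.
|2393305 − 2380663| = 12642.

12642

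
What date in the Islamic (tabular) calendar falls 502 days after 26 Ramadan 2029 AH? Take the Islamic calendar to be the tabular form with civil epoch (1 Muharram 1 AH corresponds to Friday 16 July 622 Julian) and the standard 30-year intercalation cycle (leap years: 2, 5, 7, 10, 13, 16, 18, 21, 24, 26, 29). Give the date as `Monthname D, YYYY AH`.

Safar 26, 2031 AH

JDN of 26 Ramadan 2029 AH = 2667357.
2667357 + 502 = 2667859.
JDN 2667859 in the tabular Islamic calendar is Safar 26, 2031 AH.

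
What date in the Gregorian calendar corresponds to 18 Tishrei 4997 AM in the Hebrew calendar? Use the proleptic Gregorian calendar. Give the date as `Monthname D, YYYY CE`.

Julian Day Number of the source date = 2172769.
Converting JDN 2172769 to the Gregorian calendar gives 26 September 1236 CE.

September 26, 1236 CE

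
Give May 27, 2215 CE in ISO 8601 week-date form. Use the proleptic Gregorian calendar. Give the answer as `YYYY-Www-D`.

The weekday is Saturday (ISO weekday 6).
That Saturday belongs to ISO week 21 of ISO year 2215.

2215-W21-6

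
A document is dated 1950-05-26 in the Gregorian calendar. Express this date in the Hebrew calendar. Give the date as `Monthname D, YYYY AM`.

Sivan 10, 5710 AM

Julian Day Number of the source date = 2433428.
Converting JDN 2433428 to the Hebrew calendar gives 10 Sivan 5710 AM.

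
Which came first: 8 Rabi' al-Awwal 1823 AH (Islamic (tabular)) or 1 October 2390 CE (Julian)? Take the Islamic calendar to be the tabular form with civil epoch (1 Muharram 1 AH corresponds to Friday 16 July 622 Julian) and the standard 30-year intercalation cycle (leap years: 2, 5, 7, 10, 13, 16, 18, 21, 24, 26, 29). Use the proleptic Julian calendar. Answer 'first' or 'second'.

first

The two dates have Julian Day Numbers 2594162 and 2594279 respectively.
Since 2594162 < 2594279, the first date comes first.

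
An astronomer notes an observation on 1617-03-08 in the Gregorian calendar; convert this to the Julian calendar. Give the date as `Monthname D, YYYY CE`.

The Julian–Gregorian offset here is 10 days (Julian trailing).
8 March 1617 Gregorian − 10 days → 26 February 1617 Julian.

February 26, 1617 CE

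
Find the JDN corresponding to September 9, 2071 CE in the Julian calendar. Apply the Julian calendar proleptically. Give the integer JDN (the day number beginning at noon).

In the Gregorian calendar the same day is 22 September 2071.
JDN 2400001 is 17 November 1858 CE (Gregorian), MJD 0; the target day is +77741 days from there, so JDN = 2477742.

2477742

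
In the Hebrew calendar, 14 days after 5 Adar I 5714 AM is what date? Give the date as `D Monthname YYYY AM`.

JDN of 5 Adar I 5714 AM = 2434782.
2434782 + 14 = 2434796.
JDN 2434796 in the Hebrew calendar is 19 Adar I 5714 AM.

19 Adar I 5714 AM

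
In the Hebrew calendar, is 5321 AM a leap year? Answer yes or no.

no

Hebrew year 5321 is year 1 of its 19-year Metonic cycle; leap years are at positions 3, 6, 8, 11, 14, 17, 19, so it is a common year (12 months).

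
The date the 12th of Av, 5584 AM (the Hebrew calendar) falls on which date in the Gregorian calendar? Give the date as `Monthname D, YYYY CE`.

Julian Day Number of the source date = 2387480.
Converting JDN 2387480 to the Gregorian calendar gives 6 August 1824 CE.

August 6, 1824 CE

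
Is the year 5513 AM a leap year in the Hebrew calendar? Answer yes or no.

yes

Hebrew year 5513 is year 3 of its 19-year Metonic cycle; leap years are at positions 3, 6, 8, 11, 14, 17, 19, so it is a leap year (13 months).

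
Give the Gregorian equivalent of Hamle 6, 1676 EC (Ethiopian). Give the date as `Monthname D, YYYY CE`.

Both dates share Julian Day Number 2336320; in the Gregorian calendar that is 10 July 1684 CE.

July 10, 1684 CE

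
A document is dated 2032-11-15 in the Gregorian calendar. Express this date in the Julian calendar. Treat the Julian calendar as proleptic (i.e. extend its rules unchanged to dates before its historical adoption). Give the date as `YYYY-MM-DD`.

At this point the Julian calendar is 13 days behind the Gregorian.
15 November 2032 Gregorian − 13 days → 2 November 2032 Julian.

2032-11-02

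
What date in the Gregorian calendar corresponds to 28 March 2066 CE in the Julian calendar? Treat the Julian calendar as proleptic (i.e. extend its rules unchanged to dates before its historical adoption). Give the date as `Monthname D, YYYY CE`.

April 10, 2066 CE

The Julian–Gregorian offset here is 13 days (Julian trailing).
28 March 2066 Julian + 13 days → 10 April 2066 Gregorian.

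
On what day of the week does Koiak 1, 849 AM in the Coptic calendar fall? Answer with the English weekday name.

Equivalently 4 December 1132 Gregorian, JDN 2134852.
JDN 2134852 mod 7 = 6, and JDN 0 was a Monday, so this is a Sunday.

Sunday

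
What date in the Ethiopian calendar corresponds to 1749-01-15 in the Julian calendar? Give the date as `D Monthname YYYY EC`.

The source date corresponds to 26 January 1749 in the Gregorian calendar (JDN 2359895).
That day falls on 20 Tir 1741 EC in the Ethiopian calendar.

20 Tir 1741 EC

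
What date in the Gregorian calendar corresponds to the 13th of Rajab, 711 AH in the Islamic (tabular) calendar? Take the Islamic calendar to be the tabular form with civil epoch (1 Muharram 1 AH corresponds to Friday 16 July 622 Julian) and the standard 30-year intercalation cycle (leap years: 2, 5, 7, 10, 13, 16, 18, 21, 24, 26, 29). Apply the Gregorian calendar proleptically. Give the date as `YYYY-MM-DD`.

1311-12-03

Julian Day Number of the source date = 2200229.
Converting JDN 2200229 to the Gregorian calendar gives 3 December 1311 CE.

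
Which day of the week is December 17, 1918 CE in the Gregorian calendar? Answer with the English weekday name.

Tuesday

Since JDN mod 7 = 1 (0 = Monday), the day is Tuesday.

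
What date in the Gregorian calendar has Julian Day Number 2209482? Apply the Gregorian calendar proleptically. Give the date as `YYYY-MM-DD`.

JDN 2451545 is 1 Jan 2000; 2209482 is −242063 days from there.

1337-04-03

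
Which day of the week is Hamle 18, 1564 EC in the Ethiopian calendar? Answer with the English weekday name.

Saturday

This is JDN 2295424 (22 July 1572 Gregorian).
Since JDN mod 7 = 5 (0 = Monday), the day is Saturday.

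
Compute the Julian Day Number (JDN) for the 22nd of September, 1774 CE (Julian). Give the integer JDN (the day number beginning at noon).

Equivalently 3 October 1774 (Gregorian).
JDN 2400001 is 17 November 1858 CE (Gregorian), MJD 0; the target day is −30725 days from there, so JDN = 2369276.

2369276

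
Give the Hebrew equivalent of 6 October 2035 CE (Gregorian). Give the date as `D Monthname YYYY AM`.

Both dates share Julian Day Number 2464607; in the Hebrew calendar that is 3 Tishrei 5796 AM.

3 Tishrei 5796 AM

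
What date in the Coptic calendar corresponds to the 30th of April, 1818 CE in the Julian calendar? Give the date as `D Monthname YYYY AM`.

5 Pashons 1534 AM

Both dates share Julian Day Number 2385202; in the Coptic calendar that is 5 Pashons 1534 AM.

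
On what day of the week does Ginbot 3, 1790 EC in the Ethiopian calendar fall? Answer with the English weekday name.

This is JDN 2377895 (9 May 1798 Gregorian).
JDN 2377895 mod 7 = 2, and JDN 0 was a Monday, so this is a Wednesday.

Wednesday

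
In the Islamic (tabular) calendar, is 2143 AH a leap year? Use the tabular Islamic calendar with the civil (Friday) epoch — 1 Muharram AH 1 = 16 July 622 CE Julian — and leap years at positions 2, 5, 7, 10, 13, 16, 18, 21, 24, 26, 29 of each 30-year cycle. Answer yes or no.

Year 2143 AH is year 13 of its 30-year cycle; leap positions are 2, 5, 7, 10, 13, 16, 18, 21, 24, 26, 29, so it is a leap year (355 days).

yes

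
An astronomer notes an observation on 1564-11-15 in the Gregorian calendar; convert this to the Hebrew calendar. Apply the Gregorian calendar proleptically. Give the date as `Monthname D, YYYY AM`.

Kislev 1, 5325 AM

Julian Day Number of the source date = 2292618.
Converting JDN 2292618 to the Hebrew calendar gives 1 Kislev 5325 AM.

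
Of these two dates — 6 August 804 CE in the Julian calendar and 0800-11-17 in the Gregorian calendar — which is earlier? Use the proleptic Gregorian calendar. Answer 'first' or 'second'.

second

The two dates have Julian Day Numbers 2014937 and 2013575 respectively.
Since 2013575 < 2014937, the second date comes first.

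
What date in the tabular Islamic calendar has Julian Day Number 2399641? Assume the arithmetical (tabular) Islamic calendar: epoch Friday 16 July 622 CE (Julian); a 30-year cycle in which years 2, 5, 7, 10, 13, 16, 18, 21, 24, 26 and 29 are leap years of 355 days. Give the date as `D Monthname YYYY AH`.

JDN 2399641 is 22 November 1857 in the Gregorian calendar.
In the tabular Islamic calendar that day is 4 Rabi' al-Thani 1274 AH.

4 Rabi' al-Thani 1274 AH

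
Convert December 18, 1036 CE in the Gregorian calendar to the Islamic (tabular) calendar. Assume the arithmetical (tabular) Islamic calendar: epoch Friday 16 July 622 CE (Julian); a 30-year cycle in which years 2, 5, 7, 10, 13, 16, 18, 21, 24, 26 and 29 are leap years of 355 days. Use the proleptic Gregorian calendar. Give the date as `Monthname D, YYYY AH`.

Both dates share Julian Day Number 2099803; in the tabular Islamic calendar that is 19 Safar 428 AH.

Safar 19, 428 AH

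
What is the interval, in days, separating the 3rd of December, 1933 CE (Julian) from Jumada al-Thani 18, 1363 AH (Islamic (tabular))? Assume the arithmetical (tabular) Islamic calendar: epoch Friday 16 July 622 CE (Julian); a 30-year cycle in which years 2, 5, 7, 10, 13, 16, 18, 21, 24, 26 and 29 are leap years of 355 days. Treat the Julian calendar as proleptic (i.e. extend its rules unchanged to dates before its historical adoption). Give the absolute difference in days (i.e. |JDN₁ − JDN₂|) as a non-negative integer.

JDN of the first date = 2427423.
JDN of the second date = 2431252.
|2431252 − 2427423| = 3829.

3829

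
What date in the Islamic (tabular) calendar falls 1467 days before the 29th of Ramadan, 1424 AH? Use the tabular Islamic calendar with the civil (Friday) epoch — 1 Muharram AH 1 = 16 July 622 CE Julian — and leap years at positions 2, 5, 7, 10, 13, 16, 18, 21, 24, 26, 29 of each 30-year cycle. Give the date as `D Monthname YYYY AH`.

9 Sha'ban 1420 AH

Counting 1467 days back from JDN 2452968 reaches JDN 2451501, which is 9 Sha'ban 1420 AH.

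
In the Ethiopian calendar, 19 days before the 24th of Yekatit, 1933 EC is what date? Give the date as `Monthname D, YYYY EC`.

Counting 19 days back from JDN 2430057 reaches JDN 2430038, which is Yekatit 5, 1933 EC.

Yekatit 5, 1933 EC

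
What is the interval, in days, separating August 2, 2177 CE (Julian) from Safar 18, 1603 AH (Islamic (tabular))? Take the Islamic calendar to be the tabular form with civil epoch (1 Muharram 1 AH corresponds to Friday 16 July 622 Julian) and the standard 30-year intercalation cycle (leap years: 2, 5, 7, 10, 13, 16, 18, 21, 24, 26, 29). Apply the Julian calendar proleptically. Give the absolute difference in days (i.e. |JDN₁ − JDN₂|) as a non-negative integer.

JDN of the first date = 2516421.
JDN of the second date = 2516182.
|2516182 − 2516421| = 239.

239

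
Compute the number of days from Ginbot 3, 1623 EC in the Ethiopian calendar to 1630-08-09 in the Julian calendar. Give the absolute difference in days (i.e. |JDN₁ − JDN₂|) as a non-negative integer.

JDN of the first date = 2316898.
JDN of the second date = 2316636.
|2316636 − 2316898| = 262.

262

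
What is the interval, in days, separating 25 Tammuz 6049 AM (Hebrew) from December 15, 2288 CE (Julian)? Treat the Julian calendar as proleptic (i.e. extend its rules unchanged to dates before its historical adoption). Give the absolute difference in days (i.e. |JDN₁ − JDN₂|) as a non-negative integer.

First date → JDN 2557295; second date → JDN 2557099.
The interval is |2557295 − 2557099| = 196 days.

196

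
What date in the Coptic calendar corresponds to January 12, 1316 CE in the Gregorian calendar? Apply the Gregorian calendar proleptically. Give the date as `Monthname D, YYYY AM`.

Tobi 8, 1032 AM

Both dates share Julian Day Number 2201730; in the Coptic calendar that is 8 Tobi 1032 AM.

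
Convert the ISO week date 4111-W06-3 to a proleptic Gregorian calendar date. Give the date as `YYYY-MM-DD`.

ISO week 1 of 4111 is the week containing the first Thursday of 4111.
Week 6, day 3 (Wednesday) lands on 4111-02-04.

4111-02-04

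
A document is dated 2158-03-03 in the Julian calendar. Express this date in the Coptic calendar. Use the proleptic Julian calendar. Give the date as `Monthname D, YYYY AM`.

The source date corresponds to 17 March 2158 in the Gregorian calendar (JDN 2509329).
That day falls on 7 Paremhat 1874 AM in the Coptic calendar.

Paremhat 7, 1874 AM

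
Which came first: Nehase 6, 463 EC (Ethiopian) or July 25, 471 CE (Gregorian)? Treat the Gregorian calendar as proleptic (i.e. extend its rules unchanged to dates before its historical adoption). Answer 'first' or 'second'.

Converting both to JDN: 1893301 vs 1893295; the smaller is the second.

second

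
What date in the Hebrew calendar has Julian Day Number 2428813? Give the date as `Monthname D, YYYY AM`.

JDN 2428813 is 6 October 1937 in the Gregorian calendar.
In the Hebrew calendar that day is Cheshvan 1, 5698 AM.

Cheshvan 1, 5698 AM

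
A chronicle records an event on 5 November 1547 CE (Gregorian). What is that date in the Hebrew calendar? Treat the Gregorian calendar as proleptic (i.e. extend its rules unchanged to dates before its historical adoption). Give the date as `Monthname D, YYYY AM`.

Cheshvan 12, 5308 AM

Julian Day Number of the source date = 2286398.
Converting JDN 2286398 to the Hebrew calendar gives 12 Cheshvan 5308 AM.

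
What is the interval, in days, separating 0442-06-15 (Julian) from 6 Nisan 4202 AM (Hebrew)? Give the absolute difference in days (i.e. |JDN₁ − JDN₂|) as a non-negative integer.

JDN of the first date = 1882664.
JDN of the second date = 1882590.
|1882590 − 1882664| = 74.

74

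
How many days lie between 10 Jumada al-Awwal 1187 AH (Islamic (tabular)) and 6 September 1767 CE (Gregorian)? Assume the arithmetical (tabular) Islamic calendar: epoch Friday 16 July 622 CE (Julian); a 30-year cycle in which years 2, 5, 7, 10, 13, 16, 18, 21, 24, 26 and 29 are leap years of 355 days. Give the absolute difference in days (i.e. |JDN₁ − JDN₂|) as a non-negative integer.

2154

JDN of the first date = 2368846.
JDN of the second date = 2366692.
|2366692 − 2368846| = 2154.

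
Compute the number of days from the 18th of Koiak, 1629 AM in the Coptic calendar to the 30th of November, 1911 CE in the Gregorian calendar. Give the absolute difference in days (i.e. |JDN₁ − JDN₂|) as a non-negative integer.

393

JDN of the first date = 2419764.
JDN of the second date = 2419371.
|2419371 − 2419764| = 393.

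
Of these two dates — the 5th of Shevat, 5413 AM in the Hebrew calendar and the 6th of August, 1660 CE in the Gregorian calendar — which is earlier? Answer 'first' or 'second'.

Converting both to JDN: 2324809 vs 2327581; the smaller is the first.

first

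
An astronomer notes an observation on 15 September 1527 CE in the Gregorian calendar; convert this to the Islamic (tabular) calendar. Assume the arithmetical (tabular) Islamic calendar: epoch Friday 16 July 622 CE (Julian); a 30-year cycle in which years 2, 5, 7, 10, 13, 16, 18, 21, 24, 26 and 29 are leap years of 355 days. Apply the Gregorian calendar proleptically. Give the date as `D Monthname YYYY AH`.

Julian Day Number of the source date = 2279042.
Converting JDN 2279042 to the tabular Islamic calendar gives 8 Dhu al-Hijjah 933 AH.

8 Dhu al-Hijjah 933 AH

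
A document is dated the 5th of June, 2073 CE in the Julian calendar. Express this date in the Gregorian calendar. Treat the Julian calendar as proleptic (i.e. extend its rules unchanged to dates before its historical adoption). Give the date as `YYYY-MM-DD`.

At this point the Julian calendar is 13 days behind the Gregorian.
5 June 2073 Julian + 13 days → 18 June 2073 Gregorian.

2073-06-18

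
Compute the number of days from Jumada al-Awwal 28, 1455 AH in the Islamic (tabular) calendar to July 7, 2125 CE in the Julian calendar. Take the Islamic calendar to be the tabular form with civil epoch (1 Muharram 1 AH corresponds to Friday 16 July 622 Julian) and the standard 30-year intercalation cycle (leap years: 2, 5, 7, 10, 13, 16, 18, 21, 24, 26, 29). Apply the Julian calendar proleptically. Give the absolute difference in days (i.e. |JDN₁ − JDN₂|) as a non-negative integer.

33568

First date → JDN 2463834; second date → JDN 2497402.
The interval is |2463834 − 2497402| = 33568 days.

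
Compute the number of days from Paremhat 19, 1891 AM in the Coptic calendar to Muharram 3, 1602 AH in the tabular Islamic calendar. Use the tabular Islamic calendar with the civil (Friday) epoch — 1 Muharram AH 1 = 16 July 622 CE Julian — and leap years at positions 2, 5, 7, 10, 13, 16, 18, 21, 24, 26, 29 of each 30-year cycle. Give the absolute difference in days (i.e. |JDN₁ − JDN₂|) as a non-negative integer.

JDN of the first date = 2515550.
JDN of the second date = 2515783.
|2515783 − 2515550| = 233.

233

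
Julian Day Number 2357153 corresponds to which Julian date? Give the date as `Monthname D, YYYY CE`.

July 14, 1741 CE

JDN 2357153 is 25 July 1741 in the Gregorian calendar.
In the Julian calendar that day is July 14, 1741 CE.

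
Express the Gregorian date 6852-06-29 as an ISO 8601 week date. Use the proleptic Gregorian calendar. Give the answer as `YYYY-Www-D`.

6852-W26-6

The weekday is Saturday (ISO weekday 6).
That Saturday belongs to ISO week 26 of ISO year 6852.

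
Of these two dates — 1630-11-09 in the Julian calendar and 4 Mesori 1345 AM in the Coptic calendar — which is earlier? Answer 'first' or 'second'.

The two dates have Julian Day Numbers 2316728 and 2316259 respectively.
Since 2316259 < 2316728, the second date comes first.

second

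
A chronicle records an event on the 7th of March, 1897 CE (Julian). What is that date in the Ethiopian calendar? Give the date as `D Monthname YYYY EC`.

Julian Day Number of the source date = 2414003.
Converting JDN 2414003 to the Ethiopian calendar gives 11 Megabit 1889 EC.

11 Megabit 1889 EC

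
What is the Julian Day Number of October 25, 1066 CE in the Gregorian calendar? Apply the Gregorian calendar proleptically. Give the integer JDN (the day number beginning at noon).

2110706

JDN 2451545 is 1 January 2000 CE (Gregorian); the target day is −340839 days from there, so JDN = 2110706.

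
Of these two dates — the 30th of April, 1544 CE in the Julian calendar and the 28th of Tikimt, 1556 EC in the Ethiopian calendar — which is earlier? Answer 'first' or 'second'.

first

The two dates have Julian Day Numbers 2285124 and 2292242 respectively.
Since 2285124 < 2292242, the first date comes first.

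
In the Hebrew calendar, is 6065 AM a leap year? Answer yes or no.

Hebrew year 6065 is year 4 of its 19-year Metonic cycle; leap years are at positions 3, 6, 8, 11, 14, 17, 19, so it is a common year (12 months).

no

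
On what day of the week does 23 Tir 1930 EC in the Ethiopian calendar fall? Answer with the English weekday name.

Monday

Equivalently 31 January 1938 Gregorian, JDN 2428930.
2428930 ≡ 0 (mod 7); counting from Monday = 0 gives Monday.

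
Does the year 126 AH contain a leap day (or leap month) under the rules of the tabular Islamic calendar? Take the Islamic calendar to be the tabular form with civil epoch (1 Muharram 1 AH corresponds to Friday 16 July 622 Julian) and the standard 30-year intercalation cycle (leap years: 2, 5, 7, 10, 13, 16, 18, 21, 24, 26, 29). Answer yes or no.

Year 126 AH is year 6 of its 30-year cycle; leap positions are 2, 5, 7, 10, 13, 16, 18, 21, 24, 26, 29, so it is a common year (354 days).

no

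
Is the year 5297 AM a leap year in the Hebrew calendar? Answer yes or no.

Hebrew year 5297 is year 15 of its 19-year Metonic cycle; leap years are at positions 3, 6, 8, 11, 14, 17, 19, so it is a common year (12 months).

no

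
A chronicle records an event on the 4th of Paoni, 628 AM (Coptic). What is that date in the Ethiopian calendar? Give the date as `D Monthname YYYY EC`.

Julian Day Number of the source date = 2054315.
Converting JDN 2054315 to the Ethiopian calendar gives 4 Sene 904 EC.

4 Sene 904 EC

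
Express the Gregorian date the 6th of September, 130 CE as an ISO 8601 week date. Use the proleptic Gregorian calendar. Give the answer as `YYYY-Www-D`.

The weekday is Wednesday (ISO weekday 3).
That Wednesday belongs to ISO week 36 of ISO year 130.

0130-W36-3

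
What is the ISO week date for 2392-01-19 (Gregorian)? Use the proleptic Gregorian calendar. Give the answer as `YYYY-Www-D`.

2392-W03-7

The weekday is Sunday (ISO weekday 7).
That Sunday belongs to ISO week 3 of ISO year 2392.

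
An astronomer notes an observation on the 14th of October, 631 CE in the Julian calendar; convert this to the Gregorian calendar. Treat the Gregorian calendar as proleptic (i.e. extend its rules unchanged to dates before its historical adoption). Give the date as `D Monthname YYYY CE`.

17 October 631 CE

For dates in this range the Gregorian date is 3 days ahead of the Julian.
14 October 631 Julian + 3 days → 17 October 631 Gregorian.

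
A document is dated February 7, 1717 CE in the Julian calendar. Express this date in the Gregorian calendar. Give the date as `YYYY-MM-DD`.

1717-02-18

The Julian–Gregorian offset here is 11 days (Julian trailing).
7 February 1717 Julian + 11 days → 18 February 1717 Gregorian.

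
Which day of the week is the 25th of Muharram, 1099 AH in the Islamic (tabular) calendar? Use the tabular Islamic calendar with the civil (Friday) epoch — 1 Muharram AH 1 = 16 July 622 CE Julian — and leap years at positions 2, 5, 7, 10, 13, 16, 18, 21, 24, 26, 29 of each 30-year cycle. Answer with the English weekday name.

Monday

Equivalently 1 December 1687 Gregorian, JDN 2337559.
Since JDN mod 7 = 0 (0 = Monday), the day is Monday.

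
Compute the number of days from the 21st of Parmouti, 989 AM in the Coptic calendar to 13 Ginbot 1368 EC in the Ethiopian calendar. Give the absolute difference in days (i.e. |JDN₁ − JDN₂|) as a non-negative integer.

37643

JDN of the first date = 2186127.
JDN of the second date = 2223770.
|2223770 − 2186127| = 37643.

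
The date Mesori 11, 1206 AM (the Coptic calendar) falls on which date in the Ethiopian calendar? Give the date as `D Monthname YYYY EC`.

The source date corresponds to 13 August 1490 in the proleptic Gregorian calendar (JDN 2265496).
That day falls on 11 Nehase 1482 EC in the Ethiopian calendar.

11 Nehase 1482 EC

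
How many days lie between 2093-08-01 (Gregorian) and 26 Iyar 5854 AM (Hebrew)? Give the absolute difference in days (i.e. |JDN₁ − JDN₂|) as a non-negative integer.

284

JDN of the first date = 2485726.
JDN of the second date = 2486010.
|2486010 − 2485726| = 284.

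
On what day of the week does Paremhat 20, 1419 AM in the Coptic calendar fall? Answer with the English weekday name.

This is JDN 2343153 (27 March 1703 Gregorian).
2343153 ≡ 1 (mod 7); counting from Monday = 0 gives Tuesday.

Tuesday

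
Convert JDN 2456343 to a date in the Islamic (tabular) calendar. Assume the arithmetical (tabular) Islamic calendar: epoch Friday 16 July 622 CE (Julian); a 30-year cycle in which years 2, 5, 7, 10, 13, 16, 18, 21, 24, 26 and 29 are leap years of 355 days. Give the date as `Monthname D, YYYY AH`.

Rabi' al-Thani 8, 1434 AH

JDN 2456343 is 19 February 2013 in the Gregorian calendar.
In the tabular Islamic calendar that day is Rabi' al-Thani 8, 1434 AH.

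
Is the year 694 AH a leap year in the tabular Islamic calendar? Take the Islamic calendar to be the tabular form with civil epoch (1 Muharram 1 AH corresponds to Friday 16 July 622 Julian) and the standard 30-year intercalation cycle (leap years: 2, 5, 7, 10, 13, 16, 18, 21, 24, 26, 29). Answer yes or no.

Year 694 AH is year 4 of its 30-year cycle; leap positions are 2, 5, 7, 10, 13, 16, 18, 21, 24, 26, 29, so it is a common year (354 days).

no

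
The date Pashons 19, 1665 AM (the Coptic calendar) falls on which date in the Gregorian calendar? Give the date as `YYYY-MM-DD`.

1949-05-27

Julian Day Number of the source date = 2433064.
Converting JDN 2433064 to the Gregorian calendar gives 27 May 1949 CE.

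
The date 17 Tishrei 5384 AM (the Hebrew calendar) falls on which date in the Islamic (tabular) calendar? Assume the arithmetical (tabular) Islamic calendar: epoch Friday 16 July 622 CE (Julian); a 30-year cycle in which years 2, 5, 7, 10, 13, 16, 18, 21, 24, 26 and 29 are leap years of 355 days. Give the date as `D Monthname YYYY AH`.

16 Dhu al-Hijjah 1032 AH

Both dates share Julian Day Number 2314132; in the tabular Islamic calendar that is 16 Dhu al-Hijjah 1032 AH.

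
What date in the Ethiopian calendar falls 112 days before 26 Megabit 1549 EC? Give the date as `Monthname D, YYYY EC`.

JDN of 26 Megabit 1549 EC = 2289833.
2289833 − 112 = 2289721.
JDN 2289721 in the Ethiopian calendar is Tahsas 4, 1549 EC.

Tahsas 4, 1549 EC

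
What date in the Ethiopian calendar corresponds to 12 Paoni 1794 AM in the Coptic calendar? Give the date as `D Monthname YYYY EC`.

12 Sene 2070 EC

Julian Day Number of the source date = 2480204.
Converting JDN 2480204 to the Ethiopian calendar gives 12 Sene 2070 EC.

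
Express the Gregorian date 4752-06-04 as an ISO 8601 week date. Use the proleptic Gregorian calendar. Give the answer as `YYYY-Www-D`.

4752-W23-3

The weekday is Wednesday (ISO weekday 3).
That Wednesday belongs to ISO week 23 of ISO year 4752.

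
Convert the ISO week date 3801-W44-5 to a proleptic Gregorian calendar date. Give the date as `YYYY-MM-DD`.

3801-10-30

ISO week 1 of 3801 is the week containing the first Thursday of 3801.
Week 44, day 5 (Friday) lands on 3801-10-30.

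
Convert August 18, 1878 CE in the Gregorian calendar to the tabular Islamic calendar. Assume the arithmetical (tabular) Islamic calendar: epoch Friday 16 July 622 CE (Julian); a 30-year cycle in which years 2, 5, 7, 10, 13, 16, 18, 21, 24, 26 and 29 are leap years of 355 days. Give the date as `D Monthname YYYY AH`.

19 Sha'ban 1295 AH

Julian Day Number of the source date = 2407215.
Converting JDN 2407215 to the tabular Islamic calendar gives 19 Sha'ban 1295 AH.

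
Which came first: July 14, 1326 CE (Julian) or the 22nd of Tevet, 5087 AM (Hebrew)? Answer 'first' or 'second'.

First date → JDN 2205574; second date → JDN 2205730.
JDN 2205574 < JDN 2205730, so the first date is earlier.

first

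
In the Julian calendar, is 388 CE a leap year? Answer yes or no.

388 mod 4 = 0, so it is a leap year in the Julian calendar.

yes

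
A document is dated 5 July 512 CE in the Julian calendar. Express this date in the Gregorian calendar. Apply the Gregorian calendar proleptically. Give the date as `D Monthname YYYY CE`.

For dates in this range the Gregorian date is 2 days ahead of the Julian.
5 July 512 Julian + 2 days → 7 July 512 Gregorian.

7 July 512 CE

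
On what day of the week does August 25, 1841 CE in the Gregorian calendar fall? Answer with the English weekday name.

Wednesday

2393708 ≡ 2 (mod 7); counting from Monday = 0 gives Wednesday.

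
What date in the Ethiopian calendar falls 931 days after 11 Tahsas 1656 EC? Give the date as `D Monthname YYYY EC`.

The starting date is JDN 2328810; 2328810 + 931 = 2329741.
JDN 2329741 corresponds to 2 Hamle 1658 EC.

2 Hamle 1658 EC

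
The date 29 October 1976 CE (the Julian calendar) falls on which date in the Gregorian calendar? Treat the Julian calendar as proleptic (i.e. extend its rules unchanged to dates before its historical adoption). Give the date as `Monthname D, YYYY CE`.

November 11, 1976 CE

For dates in this range the Gregorian date is 13 days ahead of the Julian.
29 October 1976 Julian + 13 days → 11 November 1976 Gregorian.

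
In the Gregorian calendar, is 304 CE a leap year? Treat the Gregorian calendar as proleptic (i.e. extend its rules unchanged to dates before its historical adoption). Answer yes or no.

yes

304 is divisible by 4 and not by 100, so it is a leap year.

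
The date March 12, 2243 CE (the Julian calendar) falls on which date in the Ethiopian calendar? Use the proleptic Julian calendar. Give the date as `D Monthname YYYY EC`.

Both dates share Julian Day Number 2540384; in the Ethiopian calendar that is 16 Megabit 2235 EC.

16 Megabit 2235 EC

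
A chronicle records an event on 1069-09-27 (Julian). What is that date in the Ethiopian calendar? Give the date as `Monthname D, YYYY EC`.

Both dates share Julian Day Number 2111780; in the Ethiopian calendar that is 30 Meskerem 1062 EC.

Meskerem 30, 1062 EC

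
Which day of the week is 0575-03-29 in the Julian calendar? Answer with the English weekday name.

This is JDN 1931164 (31 March 575 Gregorian).
Since JDN mod 7 = 4 (0 = Monday), the day is Friday.

Friday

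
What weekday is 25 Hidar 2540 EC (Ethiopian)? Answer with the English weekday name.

Saturday

In the Gregorian calendar this is 9 December 2547 (JDN 2651675).
2651675 ≡ 5 (mod 7); counting from Monday = 0 gives Saturday.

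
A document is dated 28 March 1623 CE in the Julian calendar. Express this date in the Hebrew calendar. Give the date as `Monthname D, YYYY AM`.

The source date corresponds to 7 April 1623 in the Gregorian calendar (JDN 2313945).
That day falls on 7 Nisan 5383 AM in the Hebrew calendar.

Nisan 7, 5383 AM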